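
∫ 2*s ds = s^2 + C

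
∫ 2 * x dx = x^2 + C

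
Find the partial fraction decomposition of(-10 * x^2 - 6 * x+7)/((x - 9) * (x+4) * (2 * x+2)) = -43/(26*(x + 4)) - 1/(20*(x + 1)) - 857/(260*(x - 9))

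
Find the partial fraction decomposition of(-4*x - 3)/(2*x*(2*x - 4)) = -11/(8*(x - 2)) + 3/(8*x)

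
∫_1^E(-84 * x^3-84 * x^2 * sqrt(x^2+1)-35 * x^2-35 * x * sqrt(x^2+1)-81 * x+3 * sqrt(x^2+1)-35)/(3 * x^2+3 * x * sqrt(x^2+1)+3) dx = -14*exp(2) - 35*E/3 - log(1 + sqrt(2)) + log(E + sqrt(1 + exp(2))) + 77/3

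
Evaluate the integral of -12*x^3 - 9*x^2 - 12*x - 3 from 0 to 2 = -102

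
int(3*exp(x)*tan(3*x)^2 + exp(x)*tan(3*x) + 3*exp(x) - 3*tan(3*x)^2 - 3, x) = (exp(x) - 1)*tan(3*x) + C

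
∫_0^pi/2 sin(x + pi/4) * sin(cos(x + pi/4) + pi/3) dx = sqrt(3)*sin(sqrt(2)/2)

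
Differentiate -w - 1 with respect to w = -1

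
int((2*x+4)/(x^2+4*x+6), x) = log((x + 2)^2 + 2) + C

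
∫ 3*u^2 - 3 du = u^3 - 3*u + C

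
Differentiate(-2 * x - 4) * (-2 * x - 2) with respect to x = 8*x + 12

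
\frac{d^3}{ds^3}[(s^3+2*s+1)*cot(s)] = -6*s^3*cot(s)^4 - 8*s^3*cot(s)^2 - 2*s^3 + 18*s^2*cot(s)^3 + 18*s^2*cot(s) - 12*s*cot(s)^4 - 34*s*cot(s)^2 - 22*s - 6*cot(s)^4 + 12*cot(s)^3 - 8*cot(s)^2 + 18*cot(s) - 2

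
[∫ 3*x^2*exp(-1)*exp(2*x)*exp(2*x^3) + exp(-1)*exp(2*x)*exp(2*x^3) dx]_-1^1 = -exp(-5)/2 + exp(3)/2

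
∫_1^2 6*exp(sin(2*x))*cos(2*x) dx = -3*exp(sin(2)) + 3*exp(sin(4))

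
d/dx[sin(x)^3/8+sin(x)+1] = (11 - 3*cos(x)^2)*cos(x)/8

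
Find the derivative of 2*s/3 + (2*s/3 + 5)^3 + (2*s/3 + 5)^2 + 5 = 8*s^2/9 + 128*s/9 + 172/3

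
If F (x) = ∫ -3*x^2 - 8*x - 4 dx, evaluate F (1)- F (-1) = -10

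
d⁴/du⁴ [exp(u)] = exp(u)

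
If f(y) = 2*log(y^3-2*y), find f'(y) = (6*y^2 - 4)/(y^3 - 2*y)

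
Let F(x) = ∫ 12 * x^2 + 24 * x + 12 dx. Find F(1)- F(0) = 28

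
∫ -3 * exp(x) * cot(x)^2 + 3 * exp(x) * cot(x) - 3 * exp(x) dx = 3*exp(x)*cot(x) + C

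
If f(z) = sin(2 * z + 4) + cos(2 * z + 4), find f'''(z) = 8*sin(2*z + 4) - 8*cos(2*z + 4)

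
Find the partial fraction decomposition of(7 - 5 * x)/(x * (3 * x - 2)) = 11/(2*(3*x - 2)) - 7/(2*x)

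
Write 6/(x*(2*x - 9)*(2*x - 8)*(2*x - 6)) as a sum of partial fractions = 4/(9*(2*x - 9)) + 1/(6*(x - 3)) - 3/(8*(x - 4)) - 1/(72*x)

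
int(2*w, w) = w^2 + C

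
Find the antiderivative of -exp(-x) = exp(-x) + C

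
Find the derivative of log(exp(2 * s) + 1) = 2*exp(2*s)/(exp(2*s) + 1)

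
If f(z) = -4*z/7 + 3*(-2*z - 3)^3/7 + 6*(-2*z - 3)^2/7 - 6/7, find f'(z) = -72*z^2/7 - 24*z - 94/7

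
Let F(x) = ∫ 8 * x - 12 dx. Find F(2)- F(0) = -8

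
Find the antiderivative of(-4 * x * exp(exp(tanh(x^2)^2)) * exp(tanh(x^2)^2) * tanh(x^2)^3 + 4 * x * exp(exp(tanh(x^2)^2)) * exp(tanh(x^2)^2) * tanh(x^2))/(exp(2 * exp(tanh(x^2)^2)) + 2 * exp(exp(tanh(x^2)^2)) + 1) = exp(exp(tanh(x^2)^2))/(exp(exp(tanh(x^2)^2)) + 1) + C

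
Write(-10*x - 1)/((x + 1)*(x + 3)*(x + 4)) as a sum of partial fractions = 13/(x + 4) - 29/(2*(x + 3)) + 3/(2*(x + 1))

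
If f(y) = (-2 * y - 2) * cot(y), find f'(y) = 2*y/sin(y)^2 - 2/tan(y) + 2/sin(y)^2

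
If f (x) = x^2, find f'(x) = 2*x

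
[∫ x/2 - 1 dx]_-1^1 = -2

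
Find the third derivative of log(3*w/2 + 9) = 2/(w^3 + 18*w^2 + 108*w + 216)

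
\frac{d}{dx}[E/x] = -E/x^2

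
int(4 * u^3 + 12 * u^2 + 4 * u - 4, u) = u^4 + 4*u^3 + 2*u^2 - 4*u + C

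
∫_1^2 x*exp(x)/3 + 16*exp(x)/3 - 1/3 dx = -16*E/3 - 1/3 + 17*exp(2)/3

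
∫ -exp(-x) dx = exp(-x) + C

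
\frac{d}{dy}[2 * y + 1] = 2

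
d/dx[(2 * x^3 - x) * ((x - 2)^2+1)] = 10*x^4 - 32*x^3 + 27*x^2 + 8*x - 5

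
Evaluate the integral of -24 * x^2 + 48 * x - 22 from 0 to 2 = -12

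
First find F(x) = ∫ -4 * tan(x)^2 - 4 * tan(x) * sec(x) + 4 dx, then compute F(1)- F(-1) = 16 - 8*tan(1)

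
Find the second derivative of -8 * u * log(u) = -8/u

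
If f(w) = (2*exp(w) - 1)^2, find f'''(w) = 32*exp(2*w) - 4*exp(w)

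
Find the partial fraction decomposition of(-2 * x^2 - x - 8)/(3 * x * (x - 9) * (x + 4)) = -3/(13*(x + 4)) - 179/(351*(x - 9)) + 2/(27*x)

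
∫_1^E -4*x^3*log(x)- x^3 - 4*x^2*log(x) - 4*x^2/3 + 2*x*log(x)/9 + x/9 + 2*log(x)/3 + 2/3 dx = E*(-3*exp(3) - 4*exp(2) + E/3 + 2)/3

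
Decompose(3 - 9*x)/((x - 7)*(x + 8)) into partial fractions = -5/(x + 8) - 4/(x - 7)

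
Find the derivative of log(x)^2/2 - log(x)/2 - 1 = (2*log(x) - 1)/(2*x)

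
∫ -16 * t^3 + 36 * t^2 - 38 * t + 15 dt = -4*t^4 + 12*t^3 - 19*t^2 + 15*t + C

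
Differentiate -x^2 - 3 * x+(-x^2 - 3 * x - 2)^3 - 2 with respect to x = -6*x^5 - 45*x^4 - 132*x^3 - 189*x^2 - 134*x - 39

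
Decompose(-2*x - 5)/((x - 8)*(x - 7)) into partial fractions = 19/(x - 7) - 21/(x - 8)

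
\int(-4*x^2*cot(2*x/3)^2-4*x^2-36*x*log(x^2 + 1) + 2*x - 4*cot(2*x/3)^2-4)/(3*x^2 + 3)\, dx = -3*log(x^2 + 1)^2 + log(x^2 + 1)/3 + 2/tan(2*x/3) + C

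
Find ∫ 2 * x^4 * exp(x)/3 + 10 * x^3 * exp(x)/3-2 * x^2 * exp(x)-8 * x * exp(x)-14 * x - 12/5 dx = x*(10*x*(x^2 + x - 6)*exp(x) - 105*x - 36)/15 + C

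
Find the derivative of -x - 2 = -1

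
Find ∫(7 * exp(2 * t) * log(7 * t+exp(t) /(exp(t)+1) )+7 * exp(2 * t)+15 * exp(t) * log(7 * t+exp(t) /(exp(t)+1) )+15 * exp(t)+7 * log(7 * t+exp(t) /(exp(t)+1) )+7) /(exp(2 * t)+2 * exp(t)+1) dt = (7*t*(exp(t) + 1) + exp(t))*log((7*t*(exp(t) + 1) + exp(t))/(exp(t) + 1))/(exp(t) + 1) + C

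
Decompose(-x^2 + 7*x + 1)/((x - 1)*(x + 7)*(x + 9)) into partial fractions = -143/(20*(x + 9)) + 97/(16*(x + 7)) + 7/(80*(x - 1))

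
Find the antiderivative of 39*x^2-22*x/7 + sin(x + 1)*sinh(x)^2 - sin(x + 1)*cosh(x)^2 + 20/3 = 13*x^3 - 11*x^2/7 + 20*x/3 + cos(x + 1) + C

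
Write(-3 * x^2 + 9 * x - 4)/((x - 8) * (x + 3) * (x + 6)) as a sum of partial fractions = -83/(21*(x + 6)) + 58/(33*(x + 3)) - 62/(77*(x - 8))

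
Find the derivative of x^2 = 2*x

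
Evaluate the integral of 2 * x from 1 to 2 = 3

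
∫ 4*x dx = 2*x^2 + C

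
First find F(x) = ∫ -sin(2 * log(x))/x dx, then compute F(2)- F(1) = -sin(log(2))^2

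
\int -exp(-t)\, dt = exp(-t) + C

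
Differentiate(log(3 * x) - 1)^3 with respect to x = (3*log(x)^2 - 6*log(x) + 6*log(3)*log(x) - 6*log(3) + 3 + 3*log(3)^2)/x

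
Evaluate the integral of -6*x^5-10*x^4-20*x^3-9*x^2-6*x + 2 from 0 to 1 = -12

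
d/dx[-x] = -1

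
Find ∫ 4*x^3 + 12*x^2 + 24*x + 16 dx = x^4 + 4*x^3 + 12*x^2 + 16*x + C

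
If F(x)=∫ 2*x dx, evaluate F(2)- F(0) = 4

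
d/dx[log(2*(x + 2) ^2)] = 2/(x + 2)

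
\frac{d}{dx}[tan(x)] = cos(x)^(-2)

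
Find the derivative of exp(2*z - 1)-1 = 2*exp(2*z - 1)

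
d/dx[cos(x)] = -sin(x)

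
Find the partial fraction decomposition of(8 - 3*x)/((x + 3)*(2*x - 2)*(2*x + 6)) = -5/(64*(x + 3)) - 17/(16*(x + 3)^2) + 5/(64*(x - 1))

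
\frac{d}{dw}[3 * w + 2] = 3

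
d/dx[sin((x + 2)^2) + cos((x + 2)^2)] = -2*x*sin(x^2 + 4*x + 4) + 2*x*cos(x^2 + 4*x + 4) - 4*sin(x^2 + 4*x + 4) + 4*cos(x^2 + 4*x + 4)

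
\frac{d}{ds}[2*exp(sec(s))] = 2*exp(sec(s))*tan(s)*sec(s)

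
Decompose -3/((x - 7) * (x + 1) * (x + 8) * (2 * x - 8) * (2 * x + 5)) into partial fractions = 8/(2717*(2*x + 5)) - 1/(9240*(x + 8)) - 1/(560*(x + 1)) + 1/(1560*(x - 4)) - 1/(4560*(x - 7))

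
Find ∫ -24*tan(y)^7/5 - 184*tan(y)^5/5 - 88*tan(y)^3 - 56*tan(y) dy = -4*(tan(y)^4 + 10*tan(y)^2 + 35)*tan(y)^2/5 + C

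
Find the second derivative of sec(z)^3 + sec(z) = (-1 - 7/cos(z)^2 + 12/cos(z)^4)/cos(z)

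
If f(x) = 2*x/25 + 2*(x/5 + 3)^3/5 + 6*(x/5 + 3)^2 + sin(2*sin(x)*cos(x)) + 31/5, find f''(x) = 12*x/625 - 4*(1 - cos(2*x))^2*sin(sin(2*x)) + 2*sin(2*x - sin(2*x)) - 6*sin(2*x + sin(2*x)) + 4*sin(sin(2*x)) + 96/125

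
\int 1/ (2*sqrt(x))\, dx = sqrt(x) + C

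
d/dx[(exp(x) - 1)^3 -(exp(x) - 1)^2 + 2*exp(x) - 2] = 3*exp(3*x) - 8*exp(2*x) + 7*exp(x)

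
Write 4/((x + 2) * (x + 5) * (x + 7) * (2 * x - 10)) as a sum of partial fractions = -1/(60*(x + 7)) + 1/(30*(x + 5)) - 2/(105*(x + 2)) + 1/(420*(x - 5))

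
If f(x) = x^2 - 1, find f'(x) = 2*x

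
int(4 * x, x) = 2*x^2 + C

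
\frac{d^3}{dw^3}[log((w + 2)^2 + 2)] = (4*w^3 + 24*w^2 + 24*w - 16)/(w^6 + 12*w^5 + 66*w^4 + 208*w^3 + 396*w^2 + 432*w + 216)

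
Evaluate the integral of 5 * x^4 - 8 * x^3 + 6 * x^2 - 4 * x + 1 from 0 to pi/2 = (-1 + pi/2)^2*(pi/2 + pi^3/8)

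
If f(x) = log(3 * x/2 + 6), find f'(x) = 1/(x + 4)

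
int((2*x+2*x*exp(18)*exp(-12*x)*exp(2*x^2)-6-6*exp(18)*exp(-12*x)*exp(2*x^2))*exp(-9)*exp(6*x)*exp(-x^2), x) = 2*sinh((x - 3)^2) + C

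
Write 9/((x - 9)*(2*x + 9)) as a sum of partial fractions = -2/(3*(2*x + 9)) + 1/(3*(x - 9))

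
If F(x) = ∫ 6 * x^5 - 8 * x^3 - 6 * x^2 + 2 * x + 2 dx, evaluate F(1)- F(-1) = 0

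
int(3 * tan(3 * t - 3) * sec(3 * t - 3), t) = sec(3*t - 3) + C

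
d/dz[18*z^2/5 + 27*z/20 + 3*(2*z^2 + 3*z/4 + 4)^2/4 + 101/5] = 12*z^3 + 27*z^2/4 + 5127*z/160 + 117/20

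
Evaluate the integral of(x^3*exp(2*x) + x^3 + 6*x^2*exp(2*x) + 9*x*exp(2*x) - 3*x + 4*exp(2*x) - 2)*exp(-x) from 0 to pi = (1 + pi)^3*(-exp(-pi) + exp(pi))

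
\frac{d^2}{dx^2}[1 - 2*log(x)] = 2/x^2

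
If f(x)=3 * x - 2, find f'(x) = 3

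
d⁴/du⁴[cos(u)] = cos(u)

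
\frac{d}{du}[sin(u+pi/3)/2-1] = cos(u + pi/3)/2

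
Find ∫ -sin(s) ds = cos(s) + C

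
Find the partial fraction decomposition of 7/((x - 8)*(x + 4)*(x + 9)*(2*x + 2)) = -7/(1360*(x + 9)) + 7/(360*(x + 4)) - 7/(432*(x + 1)) + 7/(3672*(x - 8))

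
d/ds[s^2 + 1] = 2*s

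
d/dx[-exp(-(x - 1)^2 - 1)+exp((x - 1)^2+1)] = (2*x*exp(2*x^2 - 4*x + 4) + 2*x - 2*exp(2*x^2 - 4*x + 4) - 2)*exp(-x^2 + 2*x - 2)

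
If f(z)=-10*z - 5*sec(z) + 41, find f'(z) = -5*tan(z)*sec(z) - 10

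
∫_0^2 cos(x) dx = sin(2)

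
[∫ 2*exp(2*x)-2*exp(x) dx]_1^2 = -(-1 + E)^2 + (-1 + exp(2))^2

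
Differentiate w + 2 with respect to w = 1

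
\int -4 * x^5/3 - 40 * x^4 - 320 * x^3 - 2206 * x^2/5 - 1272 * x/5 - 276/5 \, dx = -2*x^6/9 - 8*x^5 - 80*x^4 - 2206*x^3/15 - 636*x^2/5 - 276*x/5 + C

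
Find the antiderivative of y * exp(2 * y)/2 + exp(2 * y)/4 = y*exp(2*y)/4 + C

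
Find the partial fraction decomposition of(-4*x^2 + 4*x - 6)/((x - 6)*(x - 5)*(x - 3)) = -5/(x - 3) + 43/(x - 5) - 42/(x - 6)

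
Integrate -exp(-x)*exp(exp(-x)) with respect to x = exp(exp(-x)) + C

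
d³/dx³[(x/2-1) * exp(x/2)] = x*exp(x/2)/16 + exp(x/2)/4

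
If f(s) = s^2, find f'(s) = 2*s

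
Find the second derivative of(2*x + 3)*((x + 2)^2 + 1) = 12*x + 22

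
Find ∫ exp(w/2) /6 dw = exp(w/2)/3 + C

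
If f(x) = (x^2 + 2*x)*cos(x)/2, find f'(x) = -x^2*sin(x)/2 - x*sin(x) + x*cos(x) + cos(x)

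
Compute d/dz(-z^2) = -2*z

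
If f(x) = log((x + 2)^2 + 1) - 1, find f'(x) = (2*x + 4)/(x^2 + 4*x + 5)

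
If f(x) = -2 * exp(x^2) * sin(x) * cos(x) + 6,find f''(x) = 2*(-2*x^2*sin(2*x) - 4*x*cos(2*x) + sin(2*x))*exp(x^2)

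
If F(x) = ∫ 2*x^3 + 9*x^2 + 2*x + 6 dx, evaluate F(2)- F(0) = 48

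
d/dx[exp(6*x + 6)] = 6*exp(6*x + 6)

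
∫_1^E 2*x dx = -1 + exp(2)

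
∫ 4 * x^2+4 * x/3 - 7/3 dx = 4*x^3/3 + 2*x^2/3 - 7*x/3 + C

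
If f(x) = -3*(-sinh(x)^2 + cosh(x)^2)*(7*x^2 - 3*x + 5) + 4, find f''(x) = -42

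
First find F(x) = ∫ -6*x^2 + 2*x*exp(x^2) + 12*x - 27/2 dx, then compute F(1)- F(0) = -21/2 + E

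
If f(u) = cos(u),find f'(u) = -sin(u)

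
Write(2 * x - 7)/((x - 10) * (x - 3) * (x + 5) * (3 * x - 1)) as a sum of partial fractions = -171/(3712*(3*x - 1)) + 17/(1920*(x + 5)) + 1/(448*(x - 3)) + 13/(3045*(x - 10))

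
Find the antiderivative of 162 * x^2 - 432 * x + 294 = 54*x^3 - 216*x^2 + 294*x + C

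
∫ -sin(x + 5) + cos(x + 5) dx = sqrt(2)*sin(x + pi/4 + 5) + C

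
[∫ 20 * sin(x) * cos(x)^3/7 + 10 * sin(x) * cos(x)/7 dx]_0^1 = -5*cos(4)/56 - 5*cos(2)/7 + 45/56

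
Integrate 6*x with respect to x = 3*x^2 + C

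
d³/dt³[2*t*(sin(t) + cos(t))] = 2*t*sin(t) - 2*t*cos(t) - 6*sin(t) - 6*cos(t)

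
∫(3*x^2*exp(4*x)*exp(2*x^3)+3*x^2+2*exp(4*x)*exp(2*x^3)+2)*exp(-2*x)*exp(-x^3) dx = 2*sinh(x*(x^2 + 2)) + C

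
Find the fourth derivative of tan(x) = 24*tan(x)^5 + 40*tan(x)^3 + 16*tan(x)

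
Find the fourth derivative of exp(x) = exp(x)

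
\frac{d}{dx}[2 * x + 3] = 2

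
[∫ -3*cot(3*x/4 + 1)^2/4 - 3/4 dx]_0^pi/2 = cot(1 + 3*pi/8) - cot(1)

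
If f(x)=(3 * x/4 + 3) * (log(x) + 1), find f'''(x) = (24 - 3*x)/(4*x^3)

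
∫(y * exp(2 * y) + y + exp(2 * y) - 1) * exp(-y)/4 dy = y*sinh(y)/2 + C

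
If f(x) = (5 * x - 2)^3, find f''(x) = 750*x - 300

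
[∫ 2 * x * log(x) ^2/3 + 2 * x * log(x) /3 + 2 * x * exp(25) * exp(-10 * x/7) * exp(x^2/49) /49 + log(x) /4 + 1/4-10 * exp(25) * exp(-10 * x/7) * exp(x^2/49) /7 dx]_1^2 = -exp(1156/49) + log(2)/2 + 4*log(2)^2/3 + exp(1089/49)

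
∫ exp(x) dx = exp(x) + C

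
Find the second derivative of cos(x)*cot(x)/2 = sin(x)/2 - 1/(2*sin(x)) + sin(x)^(-3)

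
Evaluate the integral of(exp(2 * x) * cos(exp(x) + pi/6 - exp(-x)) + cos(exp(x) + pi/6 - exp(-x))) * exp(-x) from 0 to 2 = -1/2 + sin(-exp(-2) + pi/6 + exp(2))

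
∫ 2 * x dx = x^2 + C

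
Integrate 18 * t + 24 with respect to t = 9*t^2 + 24*t + C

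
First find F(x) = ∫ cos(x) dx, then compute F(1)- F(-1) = 2*sin(1)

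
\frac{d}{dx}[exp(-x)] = -exp(-x)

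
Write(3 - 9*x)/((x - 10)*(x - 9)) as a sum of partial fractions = 78/(x - 9) - 87/(x - 10)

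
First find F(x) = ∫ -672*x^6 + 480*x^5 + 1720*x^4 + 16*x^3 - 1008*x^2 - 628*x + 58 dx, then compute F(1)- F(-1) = -60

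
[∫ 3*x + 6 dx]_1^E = -15/2 + 3*E*(E/2 + 2)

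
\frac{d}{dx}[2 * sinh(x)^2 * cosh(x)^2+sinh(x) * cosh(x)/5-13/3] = sinh(4*x) + cosh(2*x)/5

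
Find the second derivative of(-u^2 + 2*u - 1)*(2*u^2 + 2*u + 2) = -24*u^2 + 12*u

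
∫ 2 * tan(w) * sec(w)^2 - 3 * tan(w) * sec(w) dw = tan(w)^2 - 3/cos(w) + C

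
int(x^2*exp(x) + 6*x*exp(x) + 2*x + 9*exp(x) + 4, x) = ((x + 2)^2 + 1)*(exp(x) + 1) + C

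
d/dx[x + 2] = 1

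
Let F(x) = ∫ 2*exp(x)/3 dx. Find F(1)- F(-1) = -2*exp(-1)/3 + 2*E/3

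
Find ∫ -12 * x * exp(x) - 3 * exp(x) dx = (9 - 12*x)*exp(x) + C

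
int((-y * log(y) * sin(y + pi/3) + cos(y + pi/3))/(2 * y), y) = log(y)*cos(y + pi/3)/2 + C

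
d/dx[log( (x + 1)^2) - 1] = 2/(x + 1)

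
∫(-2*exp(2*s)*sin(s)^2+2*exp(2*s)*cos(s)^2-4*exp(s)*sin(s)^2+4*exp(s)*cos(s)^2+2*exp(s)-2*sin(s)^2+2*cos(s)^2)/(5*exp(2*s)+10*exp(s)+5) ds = ((exp(s) + 1)*(sin(2*s) - 25) + 2*exp(s))/(5*(exp(s) + 1)) + C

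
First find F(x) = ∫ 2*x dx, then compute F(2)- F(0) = 4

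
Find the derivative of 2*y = 2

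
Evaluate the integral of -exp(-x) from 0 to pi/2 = -1 + exp(-pi/2)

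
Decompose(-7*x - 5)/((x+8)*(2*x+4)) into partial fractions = -17/(4*(x + 8)) + 3/(4*(x + 2))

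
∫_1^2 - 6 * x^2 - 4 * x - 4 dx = -24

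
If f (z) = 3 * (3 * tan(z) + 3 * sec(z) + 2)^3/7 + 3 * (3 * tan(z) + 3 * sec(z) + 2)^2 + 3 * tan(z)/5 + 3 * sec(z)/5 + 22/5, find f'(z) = 6*(sin(z) + 1)^2*(-101*sin(z)/cos(z) + 585 + 506/cos(z))/(35*cos(z)^3)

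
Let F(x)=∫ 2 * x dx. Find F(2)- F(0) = 4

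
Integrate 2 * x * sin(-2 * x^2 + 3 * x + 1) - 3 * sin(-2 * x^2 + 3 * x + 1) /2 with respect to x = cos(-2*x^2 + 3*x + 1)/2 + C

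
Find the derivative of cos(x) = -sin(x)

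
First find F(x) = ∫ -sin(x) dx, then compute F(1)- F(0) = -1 + cos(1)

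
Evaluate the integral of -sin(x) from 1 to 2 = -cos(1) + cos(2)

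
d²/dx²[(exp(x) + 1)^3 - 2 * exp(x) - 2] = 9*exp(3*x) + 12*exp(2*x) + exp(x)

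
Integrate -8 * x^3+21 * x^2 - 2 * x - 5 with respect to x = -2*x^4 + 7*x^3 - x^2 - 5*x + C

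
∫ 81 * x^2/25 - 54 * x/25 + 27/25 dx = 27*x^3/25 - 27*x^2/25 + 27*x/25 + C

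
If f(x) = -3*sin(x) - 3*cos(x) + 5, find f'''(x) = -3*sin(x) + 3*cos(x)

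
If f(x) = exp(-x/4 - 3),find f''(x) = exp(-x/4 - 3)/16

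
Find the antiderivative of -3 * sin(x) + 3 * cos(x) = 3*sqrt(2)*sin(x + pi/4) + C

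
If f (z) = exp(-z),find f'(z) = -exp(-z)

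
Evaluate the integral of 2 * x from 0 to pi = pi^2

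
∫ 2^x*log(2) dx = 2^x + C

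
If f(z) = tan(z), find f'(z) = cos(z)^(-2)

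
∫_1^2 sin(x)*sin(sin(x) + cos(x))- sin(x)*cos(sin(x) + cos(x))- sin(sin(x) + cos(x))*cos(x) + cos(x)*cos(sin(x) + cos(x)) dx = sqrt(2)*(-sin(pi/4 + sqrt(2)*sin(pi/4 + 1)) + sin(sqrt(2)*sin(pi/4 + 2) + pi/4))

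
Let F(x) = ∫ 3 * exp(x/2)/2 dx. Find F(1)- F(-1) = -3*exp(-1/2) + 3*exp(1/2)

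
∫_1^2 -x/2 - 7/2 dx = -17/4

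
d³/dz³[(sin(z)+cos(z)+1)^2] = -8*cos(2*z) - 2*sqrt(2)*cos(z + pi/4)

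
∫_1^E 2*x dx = -1 + exp(2)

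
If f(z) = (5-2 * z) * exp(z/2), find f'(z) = -z*exp(z/2) + exp(z/2)/2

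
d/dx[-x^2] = -2*x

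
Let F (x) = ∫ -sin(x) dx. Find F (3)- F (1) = cos(3) - cos(1)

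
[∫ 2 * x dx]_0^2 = 4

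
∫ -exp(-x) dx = exp(-x) + C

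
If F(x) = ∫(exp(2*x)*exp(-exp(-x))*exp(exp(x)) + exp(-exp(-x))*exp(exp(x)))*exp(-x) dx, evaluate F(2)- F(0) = -1 + exp(-exp(-2) + exp(2))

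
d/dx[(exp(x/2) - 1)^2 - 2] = -exp(x/2) + exp(x)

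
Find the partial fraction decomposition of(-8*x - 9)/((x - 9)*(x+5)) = -31/(14*(x + 5)) - 81/(14*(x - 9))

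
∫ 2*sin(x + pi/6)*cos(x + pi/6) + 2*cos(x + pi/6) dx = (sin(x + pi/6) + 1)^2 + C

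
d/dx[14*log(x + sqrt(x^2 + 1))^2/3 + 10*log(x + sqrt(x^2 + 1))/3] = (28*x*log(x + sqrt(x^2 + 1)) + 10*x + 28*sqrt(x^2 + 1)*log(x + sqrt(x^2 + 1)) + 10*sqrt(x^2 + 1))/(3*x^2 + 3*x*sqrt(x^2 + 1) + 3)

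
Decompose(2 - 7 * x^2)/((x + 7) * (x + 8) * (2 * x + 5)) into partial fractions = -167/(99*(2*x + 5)) - 446/(11*(x + 8)) + 341/(9*(x + 7))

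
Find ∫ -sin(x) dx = cos(x) + C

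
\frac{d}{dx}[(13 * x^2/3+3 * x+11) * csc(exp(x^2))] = (-26*x^3*exp(x^2)*cos(exp(x^2))/(3*sin(exp(x^2))) - 6*x^2*exp(x^2)*cos(exp(x^2))/sin(exp(x^2)) - 22*x*exp(x^2)*cos(exp(x^2))/sin(exp(x^2)) + 26*x/3 + 3)/sin(exp(x^2))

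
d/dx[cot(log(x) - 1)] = -1/(x*sin(log(x) - 1)^2)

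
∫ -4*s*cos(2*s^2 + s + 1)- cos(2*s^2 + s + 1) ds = -sin(2*s^2 + s + 1) + C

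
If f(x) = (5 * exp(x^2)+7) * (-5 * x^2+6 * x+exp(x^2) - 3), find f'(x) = -50*x^3*exp(x^2) + 60*x^2*exp(x^2) + 20*x*exp(2*x^2) - 66*x*exp(x^2) - 70*x + 30*exp(x^2) + 42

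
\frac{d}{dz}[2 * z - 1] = 2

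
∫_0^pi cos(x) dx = 0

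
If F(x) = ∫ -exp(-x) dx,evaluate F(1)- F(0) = -1 + exp(-1)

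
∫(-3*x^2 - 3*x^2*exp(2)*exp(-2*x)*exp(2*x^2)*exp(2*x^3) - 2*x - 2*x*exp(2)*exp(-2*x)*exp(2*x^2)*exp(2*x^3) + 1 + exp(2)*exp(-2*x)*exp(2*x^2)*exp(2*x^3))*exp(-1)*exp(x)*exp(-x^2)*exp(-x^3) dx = -2*sinh(x^3 + x^2 - x + 1) + C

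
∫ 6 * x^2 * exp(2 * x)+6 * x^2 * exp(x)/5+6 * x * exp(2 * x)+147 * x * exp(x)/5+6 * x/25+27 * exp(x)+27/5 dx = -3*x*exp(x) - 3*x/5 + 3*(5*x*exp(x) + x + 25)^2/25 + C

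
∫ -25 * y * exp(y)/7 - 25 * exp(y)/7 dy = -25*y*exp(y)/7 + C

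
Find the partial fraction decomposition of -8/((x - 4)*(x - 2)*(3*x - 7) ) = 72/(5*(3*x - 7)) - 4/(x - 2) - 4/(5*(x - 4))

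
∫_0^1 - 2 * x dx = -1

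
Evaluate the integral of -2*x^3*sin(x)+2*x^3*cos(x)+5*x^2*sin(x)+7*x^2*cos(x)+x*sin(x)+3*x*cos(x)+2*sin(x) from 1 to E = (cos(E) + sin(E))*(-1 + E + exp(2) + 2*exp(3)) - 3*sin(1) - 3*cos(1)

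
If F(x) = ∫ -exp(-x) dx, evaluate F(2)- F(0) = -1 + exp(-2)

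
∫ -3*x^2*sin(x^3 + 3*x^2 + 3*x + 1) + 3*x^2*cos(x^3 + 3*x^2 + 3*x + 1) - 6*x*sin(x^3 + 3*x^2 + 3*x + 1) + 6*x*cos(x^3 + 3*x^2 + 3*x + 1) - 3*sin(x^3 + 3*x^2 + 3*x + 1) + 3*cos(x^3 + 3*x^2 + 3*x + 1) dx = sin((x + 1)^3) + cos((x + 1)^3) + C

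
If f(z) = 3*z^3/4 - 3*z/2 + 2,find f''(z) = 9*z/2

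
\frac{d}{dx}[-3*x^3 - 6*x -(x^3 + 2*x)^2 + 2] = -6*x^5 - 16*x^3 - 9*x^2 - 8*x - 6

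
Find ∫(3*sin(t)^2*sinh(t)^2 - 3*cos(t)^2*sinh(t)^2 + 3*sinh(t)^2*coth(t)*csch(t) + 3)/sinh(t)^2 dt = -3*sin(2*t)/2 - 3/tanh(t) - 3/sinh(t) + C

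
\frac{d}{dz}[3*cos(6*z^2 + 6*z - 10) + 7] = -18*(2*z + 1)*sin(6*z^2 + 6*z - 10)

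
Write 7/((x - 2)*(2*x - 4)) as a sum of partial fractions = 7/(2*(x - 2)^2)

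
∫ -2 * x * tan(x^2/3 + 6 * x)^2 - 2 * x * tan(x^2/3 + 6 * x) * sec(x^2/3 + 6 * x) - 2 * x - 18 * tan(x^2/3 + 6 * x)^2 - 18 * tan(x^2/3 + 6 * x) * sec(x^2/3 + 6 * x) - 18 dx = -3*tan(x*(x + 18)/3) - 3*sec(x*(x + 18)/3) + C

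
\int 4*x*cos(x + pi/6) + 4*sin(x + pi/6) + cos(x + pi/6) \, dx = (4*x + 1)*sin(x + pi/6) + C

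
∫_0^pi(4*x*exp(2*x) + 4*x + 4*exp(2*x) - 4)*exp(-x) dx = 4*pi*(-exp(-pi) + exp(pi))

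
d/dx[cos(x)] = -sin(x)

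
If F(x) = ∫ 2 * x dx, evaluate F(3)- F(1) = 8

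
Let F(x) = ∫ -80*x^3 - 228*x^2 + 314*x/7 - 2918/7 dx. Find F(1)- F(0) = -3433/7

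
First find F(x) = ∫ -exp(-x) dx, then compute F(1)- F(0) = -1 + exp(-1)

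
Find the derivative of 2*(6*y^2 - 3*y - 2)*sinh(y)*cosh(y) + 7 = 12*y^2*cosh(2*y) + 12*y*sinh(2*y) - 6*y*cosh(2*y) - 3*sinh(2*y) - 4*cosh(2*y)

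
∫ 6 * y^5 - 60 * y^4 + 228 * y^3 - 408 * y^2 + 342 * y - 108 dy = y^6 - 12*y^5 + 57*y^4 - 136*y^3 + 171*y^2 - 108*y + C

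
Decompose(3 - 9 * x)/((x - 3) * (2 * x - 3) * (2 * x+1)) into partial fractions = 15/(28*(2*x + 1)) + 7/(4*(2*x - 3)) - 8/(7*(x - 3))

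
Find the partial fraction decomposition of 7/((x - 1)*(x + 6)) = -1/(x + 6) + 1/(x - 1)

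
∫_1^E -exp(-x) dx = -exp(-1) + exp(-E)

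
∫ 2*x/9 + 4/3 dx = x^2/9 + 4*x/3 + C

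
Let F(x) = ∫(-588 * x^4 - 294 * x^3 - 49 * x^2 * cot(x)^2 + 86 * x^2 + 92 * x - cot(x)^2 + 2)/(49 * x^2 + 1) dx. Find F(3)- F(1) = -122 + cot(3) - log(50) - cot(1) + log(442)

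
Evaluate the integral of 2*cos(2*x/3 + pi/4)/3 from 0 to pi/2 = -sqrt(2)/4 + sqrt(6)/4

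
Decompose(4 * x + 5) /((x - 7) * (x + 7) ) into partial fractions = 23/(14*(x + 7)) + 33/(14*(x - 7))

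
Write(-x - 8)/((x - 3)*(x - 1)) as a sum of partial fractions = 9/(2*(x - 1)) - 11/(2*(x - 3))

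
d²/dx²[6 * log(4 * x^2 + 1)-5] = (48 - 192*x^2)/(16*x^4 + 8*x^2 + 1)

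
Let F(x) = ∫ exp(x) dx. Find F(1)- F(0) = -1 + E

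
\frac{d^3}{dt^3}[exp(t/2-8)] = exp(t/2 - 8)/8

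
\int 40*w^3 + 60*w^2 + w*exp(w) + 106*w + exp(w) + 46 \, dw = w*(10*w^3 + 20*w^2 + 53*w + exp(w) + 46) + C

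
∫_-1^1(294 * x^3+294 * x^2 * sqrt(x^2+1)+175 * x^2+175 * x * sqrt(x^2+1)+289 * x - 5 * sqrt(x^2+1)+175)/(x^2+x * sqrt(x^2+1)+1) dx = -5*log(1 + sqrt(2)) + 5*log(-1 + sqrt(2)) + 350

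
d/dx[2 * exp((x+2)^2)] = 4*x*exp(x^2 + 4*x + 4) + 8*exp(x^2 + 4*x + 4)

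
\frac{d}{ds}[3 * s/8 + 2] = 3/8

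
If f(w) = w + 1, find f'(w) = 1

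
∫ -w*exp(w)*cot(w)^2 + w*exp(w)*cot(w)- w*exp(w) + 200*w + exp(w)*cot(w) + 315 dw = w*(100*w + exp(w)*cot(w) + 315) + C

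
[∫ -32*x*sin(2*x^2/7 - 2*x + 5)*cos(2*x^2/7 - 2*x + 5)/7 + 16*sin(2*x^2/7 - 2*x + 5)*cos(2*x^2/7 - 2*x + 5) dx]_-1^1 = -2*cos(102/7) + 2*cos(46/7)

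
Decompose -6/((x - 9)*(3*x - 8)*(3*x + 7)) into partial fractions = -3/(85*(3*x + 7)) + 6/(95*(3*x - 8)) - 3/(323*(x - 9))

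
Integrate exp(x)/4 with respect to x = exp(x)/4 + C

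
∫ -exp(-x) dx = exp(-x) + C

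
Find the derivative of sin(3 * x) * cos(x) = cos(2*x) + 2*cos(4*x)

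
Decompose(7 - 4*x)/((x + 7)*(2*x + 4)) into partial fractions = -7/(2*(x + 7)) + 3/(2*(x + 2))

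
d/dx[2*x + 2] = 2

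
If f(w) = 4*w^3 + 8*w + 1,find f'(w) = 12*w^2 + 8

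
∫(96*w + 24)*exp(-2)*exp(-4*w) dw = (-24*w - 12)*exp(-4*w - 2) + C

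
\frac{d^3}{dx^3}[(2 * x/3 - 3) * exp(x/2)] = x*exp(x/2)/12 + exp(x/2)/8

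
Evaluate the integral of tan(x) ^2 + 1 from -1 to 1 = 2*tan(1)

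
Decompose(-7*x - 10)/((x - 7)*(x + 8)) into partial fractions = -46/(15*(x + 8)) - 59/(15*(x - 7))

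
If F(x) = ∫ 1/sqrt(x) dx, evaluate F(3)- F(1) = -2 + 2*sqrt(3)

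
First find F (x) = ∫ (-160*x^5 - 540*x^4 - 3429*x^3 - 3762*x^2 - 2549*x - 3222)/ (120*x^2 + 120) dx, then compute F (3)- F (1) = -685/3 - 3*log(2) + 3*log(10)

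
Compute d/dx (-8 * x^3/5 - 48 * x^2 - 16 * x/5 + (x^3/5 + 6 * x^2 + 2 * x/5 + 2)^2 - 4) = 6*x^5/25 + 12*x^4 + 3616*x^3/25 + 12*x^2 - 1192*x/25 - 8/5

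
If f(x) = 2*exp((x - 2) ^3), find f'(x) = 6*x^2*exp(x^3 - 6*x^2 + 12*x - 8) - 24*x*exp(x^3 - 6*x^2 + 12*x - 8) + 24*exp(x^3 - 6*x^2 + 12*x - 8)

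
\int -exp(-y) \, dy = exp(-y) + C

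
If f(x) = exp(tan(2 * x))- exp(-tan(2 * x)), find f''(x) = 16*(exp(tan(2*x))*sin(4*x) + exp(tan(2*x)) + exp(-tan(2*x))*sin(4*x) - exp(-tan(2*x)))/(cos(4*x) + 1)^2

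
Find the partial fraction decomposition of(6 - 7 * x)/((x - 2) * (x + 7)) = -55/(9*(x + 7)) - 8/(9*(x - 2))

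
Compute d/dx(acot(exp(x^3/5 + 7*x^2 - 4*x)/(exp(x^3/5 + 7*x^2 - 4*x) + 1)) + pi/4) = (-3*x^2*exp(x^3/5 + 7*x^2 - 4*x) - 70*x*exp(x^3/5 + 7*x^2 - 4*x) + 20*exp(x^3/5 + 7*x^2 - 4*x))/(5 + 10*exp(-4*x)*exp(7*x^2)*exp(x^3/5) + 10*exp(-8*x)*exp(14*x^2)*exp(2*x^3/5))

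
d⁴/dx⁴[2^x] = 2^x*log(2)^4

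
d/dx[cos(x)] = -sin(x)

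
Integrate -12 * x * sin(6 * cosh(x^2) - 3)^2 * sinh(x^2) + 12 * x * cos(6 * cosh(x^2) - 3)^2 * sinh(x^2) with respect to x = sin(12*cosh(x^2) - 6)/2 + C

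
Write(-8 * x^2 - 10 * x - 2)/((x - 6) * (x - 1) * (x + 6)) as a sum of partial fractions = -115/(42*(x + 6)) + 4/(7*(x - 1)) - 35/(6*(x - 6))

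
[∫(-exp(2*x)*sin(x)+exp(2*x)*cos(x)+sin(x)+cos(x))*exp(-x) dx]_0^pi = -exp(pi) + exp(-pi)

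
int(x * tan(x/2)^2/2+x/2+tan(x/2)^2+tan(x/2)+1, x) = (x + 2)*tan(x/2) + C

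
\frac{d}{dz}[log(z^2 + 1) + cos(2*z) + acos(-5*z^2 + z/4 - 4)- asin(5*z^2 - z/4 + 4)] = 2*(-z^2*sin(2*z) + z - sin(2*z))/(z^2 + 1)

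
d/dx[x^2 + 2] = 2*x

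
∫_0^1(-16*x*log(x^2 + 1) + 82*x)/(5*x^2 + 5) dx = -5*(-2 + 2*log(2)/5)^2 + log(2)/5 + 20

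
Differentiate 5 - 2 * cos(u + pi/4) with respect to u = 2*sin(u + pi/4)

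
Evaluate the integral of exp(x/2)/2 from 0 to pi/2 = -1 + exp(pi/4)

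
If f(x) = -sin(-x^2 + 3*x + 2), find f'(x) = (2*x - 3)*cos(-x^2 + 3*x + 2)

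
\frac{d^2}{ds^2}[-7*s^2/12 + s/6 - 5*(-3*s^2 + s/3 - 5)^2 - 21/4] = -540*s^2 + 60*s - 5441/18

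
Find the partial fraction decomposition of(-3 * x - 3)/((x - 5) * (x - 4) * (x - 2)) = -3/(2*(x - 2)) + 15/(2*(x - 4)) - 6/(x - 5)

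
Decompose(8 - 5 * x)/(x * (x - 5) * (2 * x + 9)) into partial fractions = 122/(171*(2*x + 9)) - 17/(95*(x - 5)) - 8/(45*x)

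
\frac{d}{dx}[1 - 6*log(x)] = -6/x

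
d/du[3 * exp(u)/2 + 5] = 3*exp(u)/2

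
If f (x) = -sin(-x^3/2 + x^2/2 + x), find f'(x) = (3*x^2/2 - x - 1)*cos(x*(-x^2/2 + x/2 + 1))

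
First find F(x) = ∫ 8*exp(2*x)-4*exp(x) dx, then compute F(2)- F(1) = -(-1 + 2*E)^2 + (-1 + 2*exp(2))^2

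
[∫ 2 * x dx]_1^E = -1 + exp(2)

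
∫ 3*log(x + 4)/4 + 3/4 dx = 3*(x + 4)*log(x + 4)/4 + C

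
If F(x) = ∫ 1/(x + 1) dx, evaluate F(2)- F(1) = -log(6) + log(9)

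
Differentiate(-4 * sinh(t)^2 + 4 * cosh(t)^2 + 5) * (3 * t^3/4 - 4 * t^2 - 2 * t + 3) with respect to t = 81*t^2/4 - 72*t - 18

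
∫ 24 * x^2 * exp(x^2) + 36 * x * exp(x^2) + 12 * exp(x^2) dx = (12*x + 18)*exp(x^2) + C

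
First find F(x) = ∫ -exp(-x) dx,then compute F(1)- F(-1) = -E + exp(-1)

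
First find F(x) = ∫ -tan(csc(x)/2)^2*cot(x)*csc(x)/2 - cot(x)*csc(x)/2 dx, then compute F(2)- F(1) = -tan(csc(1)/2) + tan(csc(2)/2)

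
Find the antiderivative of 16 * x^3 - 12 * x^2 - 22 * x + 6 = 4*x^4 - 4*x^3 - 11*x^2 + 6*x + C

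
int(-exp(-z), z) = exp(-z) + C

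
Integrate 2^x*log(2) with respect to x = 2^x + C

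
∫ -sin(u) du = cos(u) + C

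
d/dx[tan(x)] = cos(x)^(-2)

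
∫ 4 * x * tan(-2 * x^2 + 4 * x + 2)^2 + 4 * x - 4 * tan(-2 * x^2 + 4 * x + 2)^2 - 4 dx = -tan(-2*x^2 + 4*x + 2) + C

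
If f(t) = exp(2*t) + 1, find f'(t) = 2*exp(2*t)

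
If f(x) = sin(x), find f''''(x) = sin(x)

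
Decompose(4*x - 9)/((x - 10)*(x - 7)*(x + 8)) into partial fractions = -41/(270*(x + 8)) - 19/(45*(x - 7)) + 31/(54*(x - 10))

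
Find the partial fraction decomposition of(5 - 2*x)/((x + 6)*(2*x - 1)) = 8/(13*(2*x - 1)) - 17/(13*(x + 6))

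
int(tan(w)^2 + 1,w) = tan(w) + C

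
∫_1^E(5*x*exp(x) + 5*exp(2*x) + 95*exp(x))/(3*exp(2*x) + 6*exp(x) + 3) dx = -95*E/(3*(1 + E)) + 5*(E/3 + 6)*exp(E)/(1 + exp(E))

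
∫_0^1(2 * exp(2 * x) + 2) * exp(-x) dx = -2*exp(-1) + 2*E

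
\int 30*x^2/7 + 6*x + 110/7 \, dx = 10*x^3/7 + 3*x^2 + 110*x/7 + C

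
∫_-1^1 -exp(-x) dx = -E + exp(-1)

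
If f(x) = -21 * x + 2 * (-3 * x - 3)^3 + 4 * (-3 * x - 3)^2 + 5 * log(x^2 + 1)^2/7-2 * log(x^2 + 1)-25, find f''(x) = (-2268*x^5 - 1764*x^4 - 4536*x^3 - 20*x^2*log(x^2 + 1) - 3460*x^2 - 2268*x + 20*log(x^2 + 1) - 1792)/(7*x^4 + 14*x^2 + 7)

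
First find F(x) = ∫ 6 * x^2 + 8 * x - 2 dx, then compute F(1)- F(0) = 4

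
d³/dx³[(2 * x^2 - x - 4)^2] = 96*x - 24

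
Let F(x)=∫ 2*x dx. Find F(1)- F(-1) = 0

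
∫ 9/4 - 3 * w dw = -3*w^2/2 + 9*w/4 + C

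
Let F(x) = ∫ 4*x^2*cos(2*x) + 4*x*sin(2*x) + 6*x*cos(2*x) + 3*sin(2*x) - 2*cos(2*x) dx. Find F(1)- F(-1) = 2*sin(2)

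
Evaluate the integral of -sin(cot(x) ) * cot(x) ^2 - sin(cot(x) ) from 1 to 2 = -cos(cot(2)) + cos(cot(1))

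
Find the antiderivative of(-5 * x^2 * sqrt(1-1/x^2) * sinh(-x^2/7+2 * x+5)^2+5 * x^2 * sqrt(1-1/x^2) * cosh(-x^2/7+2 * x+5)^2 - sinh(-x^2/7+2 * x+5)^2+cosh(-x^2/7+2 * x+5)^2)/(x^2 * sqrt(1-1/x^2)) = 5*x + asec(x) + C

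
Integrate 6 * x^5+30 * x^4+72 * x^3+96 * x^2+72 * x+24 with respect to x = x^6 + 6*x^5 + 18*x^4 + 32*x^3 + 36*x^2 + 24*x + C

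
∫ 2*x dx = x^2 + C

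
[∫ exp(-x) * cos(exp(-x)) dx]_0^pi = -sin(exp(-pi)) + sin(1)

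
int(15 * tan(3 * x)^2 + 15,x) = 5*tan(3*x) + C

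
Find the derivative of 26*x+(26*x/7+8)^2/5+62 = 1352*x/245 + 1326/35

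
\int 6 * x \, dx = 3*x^2 + C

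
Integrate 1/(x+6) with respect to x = log(x/3 + 2) + C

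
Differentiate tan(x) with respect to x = cos(x)^(-2)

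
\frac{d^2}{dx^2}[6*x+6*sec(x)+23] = -6/cos(x) + 12/cos(x)^3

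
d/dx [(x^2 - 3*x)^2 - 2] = 4*x^3 - 18*x^2 + 18*x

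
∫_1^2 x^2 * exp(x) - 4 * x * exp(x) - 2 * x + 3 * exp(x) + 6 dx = -4*E + 3 + exp(2)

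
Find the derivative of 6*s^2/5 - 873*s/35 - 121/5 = 12*s/5 - 873/35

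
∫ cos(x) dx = sin(x) + C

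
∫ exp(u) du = exp(u) + C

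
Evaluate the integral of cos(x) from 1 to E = -sin(1) + sin(E)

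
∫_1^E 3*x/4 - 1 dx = E*(-2 + 3*E/4)/2 + 5/8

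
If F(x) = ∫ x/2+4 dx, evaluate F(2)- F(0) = 9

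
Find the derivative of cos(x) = -sin(x)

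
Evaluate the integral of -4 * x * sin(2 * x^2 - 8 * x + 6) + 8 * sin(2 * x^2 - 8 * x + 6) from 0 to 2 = -cos(6) + cos(2)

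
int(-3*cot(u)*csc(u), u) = 3*csc(u) + C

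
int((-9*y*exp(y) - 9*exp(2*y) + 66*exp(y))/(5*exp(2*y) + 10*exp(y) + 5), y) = (-9*y*exp(y) + 95*exp(y) + 20)/(5*(exp(y) + 1)) + C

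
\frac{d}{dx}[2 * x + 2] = 2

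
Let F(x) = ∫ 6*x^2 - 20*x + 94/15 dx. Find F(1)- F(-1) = 248/15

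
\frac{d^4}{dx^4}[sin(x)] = sin(x)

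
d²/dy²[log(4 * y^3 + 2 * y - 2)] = (-12*y^4 - 12*y - 1)/(4*y^6 + 4*y^4 - 4*y^3 + y^2 - 2*y + 1)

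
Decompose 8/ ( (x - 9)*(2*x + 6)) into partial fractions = -1/(3*(x + 3)) + 1/(3*(x - 9))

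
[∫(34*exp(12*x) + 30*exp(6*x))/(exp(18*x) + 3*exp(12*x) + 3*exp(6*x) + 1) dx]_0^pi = -31/12 + exp(12*pi)/(3*(1 + exp(6*pi))^2) + 5*exp(6*pi)/(1 + exp(6*pi))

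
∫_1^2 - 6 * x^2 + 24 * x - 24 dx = -2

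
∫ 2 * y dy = y^2 + C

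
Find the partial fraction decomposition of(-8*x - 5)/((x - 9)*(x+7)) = -51/(16*(x + 7)) - 77/(16*(x - 9))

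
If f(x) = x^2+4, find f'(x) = 2*x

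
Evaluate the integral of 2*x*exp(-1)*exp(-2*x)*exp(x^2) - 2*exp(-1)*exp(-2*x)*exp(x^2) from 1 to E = -exp(-2) + exp(-2 + (-1 + E)^2)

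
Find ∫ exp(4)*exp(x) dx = exp(x + 4) + C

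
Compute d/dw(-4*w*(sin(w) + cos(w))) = -4*sqrt(2)*(w*cos(w + pi/4) + sin(w + pi/4))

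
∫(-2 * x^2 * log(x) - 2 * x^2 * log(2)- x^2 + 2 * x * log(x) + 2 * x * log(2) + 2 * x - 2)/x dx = -(x^2 - 2*x + 2)*log(2*x) + C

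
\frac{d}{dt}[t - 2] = 1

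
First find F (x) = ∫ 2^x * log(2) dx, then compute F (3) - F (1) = 6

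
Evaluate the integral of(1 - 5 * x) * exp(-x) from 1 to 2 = -9*exp(-1) + 14*exp(-2)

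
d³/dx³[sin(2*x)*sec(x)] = -2*cos(x)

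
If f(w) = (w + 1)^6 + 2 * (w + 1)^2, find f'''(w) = 120*w^3 + 360*w^2 + 360*w + 120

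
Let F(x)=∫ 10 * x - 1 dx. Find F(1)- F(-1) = -2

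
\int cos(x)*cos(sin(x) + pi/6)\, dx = sin(sin(x) + pi/6) + C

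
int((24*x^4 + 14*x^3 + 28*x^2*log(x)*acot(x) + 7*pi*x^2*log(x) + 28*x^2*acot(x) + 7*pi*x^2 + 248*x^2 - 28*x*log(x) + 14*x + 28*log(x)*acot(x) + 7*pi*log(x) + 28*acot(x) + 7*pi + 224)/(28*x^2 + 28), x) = x*(8*x^2 + 7*x + 7*(4*acot(x) + pi)*log(x) + 224)/28 + C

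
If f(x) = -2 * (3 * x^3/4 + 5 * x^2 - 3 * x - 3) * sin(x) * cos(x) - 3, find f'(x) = -3*x^3*cos(2*x)/2 - 9*x^2*sin(2*x)/4 - 10*x^2*cos(2*x) - 10*x*sin(2*x) + 6*x*cos(2*x) + 3*sin(2*x) + 6*cos(2*x)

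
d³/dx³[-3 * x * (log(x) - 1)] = 3/x^2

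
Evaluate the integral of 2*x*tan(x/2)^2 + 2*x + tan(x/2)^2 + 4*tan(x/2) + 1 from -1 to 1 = 4*tan(1/2)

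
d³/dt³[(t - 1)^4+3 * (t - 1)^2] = 24*t - 24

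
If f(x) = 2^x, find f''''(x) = 2^x*log(2)^4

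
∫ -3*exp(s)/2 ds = -3*exp(s)/2 + C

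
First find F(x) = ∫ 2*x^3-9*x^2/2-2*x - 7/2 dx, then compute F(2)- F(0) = -15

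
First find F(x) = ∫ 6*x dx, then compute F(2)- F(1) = 9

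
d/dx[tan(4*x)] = 4/cos(4*x)^2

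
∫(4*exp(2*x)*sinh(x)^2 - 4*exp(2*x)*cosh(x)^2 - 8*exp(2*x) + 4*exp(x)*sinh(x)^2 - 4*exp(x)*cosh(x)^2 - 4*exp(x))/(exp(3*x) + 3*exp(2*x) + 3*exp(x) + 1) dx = 2*(-10*exp(2*x) - 14*exp(x) - 5)/(exp(2*x) + 2*exp(x) + 1) + C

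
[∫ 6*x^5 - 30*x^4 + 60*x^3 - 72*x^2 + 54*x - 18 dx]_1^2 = -3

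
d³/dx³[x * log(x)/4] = -1/(4*x^2)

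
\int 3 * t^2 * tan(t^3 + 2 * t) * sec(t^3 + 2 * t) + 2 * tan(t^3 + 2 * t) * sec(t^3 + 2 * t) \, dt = sec(t*(t^2 + 2)) + C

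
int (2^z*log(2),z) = 2^z + C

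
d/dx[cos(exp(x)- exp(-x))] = -(exp(2*x) + 1)*exp(-x)*sin(exp(x) - exp(-x))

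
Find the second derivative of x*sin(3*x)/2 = -9*x*sin(3*x)/2 + 3*cos(3*x)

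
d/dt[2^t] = 2^t*log(2)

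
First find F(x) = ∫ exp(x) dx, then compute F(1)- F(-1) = E - exp(-1)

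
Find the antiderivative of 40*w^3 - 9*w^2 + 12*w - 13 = 10*w^4 - 3*w^3 + 6*w^2 - 13*w + C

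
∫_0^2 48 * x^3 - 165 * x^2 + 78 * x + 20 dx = -52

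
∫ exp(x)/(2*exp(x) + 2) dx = log(exp(x) + 1)/2 + C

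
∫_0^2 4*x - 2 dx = 4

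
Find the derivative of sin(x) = cos(x)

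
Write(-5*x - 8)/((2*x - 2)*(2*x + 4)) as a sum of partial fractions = -1/(6*(x + 2)) - 13/(12*(x - 1))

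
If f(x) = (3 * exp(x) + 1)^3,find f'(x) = 81*exp(3*x) + 54*exp(2*x) + 9*exp(x)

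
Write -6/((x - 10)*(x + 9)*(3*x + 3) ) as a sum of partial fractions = -1/(76*(x + 9)) + 1/(44*(x + 1)) - 2/(209*(x - 10))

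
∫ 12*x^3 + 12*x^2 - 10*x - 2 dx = 3*x^4 + 4*x^3 - 5*x^2 - 2*x + C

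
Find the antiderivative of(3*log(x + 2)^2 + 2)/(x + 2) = (log(x + 2)^2 + 2)*log(x + 2) + C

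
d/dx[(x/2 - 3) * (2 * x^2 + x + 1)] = 3*x^2 - 11*x - 5/2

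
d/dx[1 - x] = -1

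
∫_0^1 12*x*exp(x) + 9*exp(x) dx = 3 + 9*E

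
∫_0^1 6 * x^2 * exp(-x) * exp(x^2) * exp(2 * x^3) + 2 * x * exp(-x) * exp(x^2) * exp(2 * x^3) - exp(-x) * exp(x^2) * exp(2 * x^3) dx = -1 + exp(2)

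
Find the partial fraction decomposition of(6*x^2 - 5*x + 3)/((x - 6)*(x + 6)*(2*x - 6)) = 83/(72*(x + 6)) - 7/(9*(x - 3)) + 21/(8*(x - 6))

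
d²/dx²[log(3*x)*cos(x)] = -(x^2*log(x)*cos(x) + x^2*log(3)*cos(x) + 2*x*sin(x) + cos(x))/x^2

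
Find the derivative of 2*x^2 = 4*x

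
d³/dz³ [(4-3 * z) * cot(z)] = 18*z*cot(z)^4 + 24*z*cot(z)^2 + 6*z - 24*cot(z)^4 - 18*cot(z)^3 - 32*cot(z)^2 - 18*cot(z) - 8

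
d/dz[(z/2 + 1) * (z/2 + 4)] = z/2 + 5/2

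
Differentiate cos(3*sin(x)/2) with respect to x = -3*sin(3*sin(x)/2)*cos(x)/2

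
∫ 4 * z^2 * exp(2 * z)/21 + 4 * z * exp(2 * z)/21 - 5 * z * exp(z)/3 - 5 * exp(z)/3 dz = z*(2*z*exp(z) - 35)*exp(z)/21 + C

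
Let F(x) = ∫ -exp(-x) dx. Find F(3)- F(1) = -exp(-1) + exp(-3)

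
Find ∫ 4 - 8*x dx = -4*x^2 + 4*x + C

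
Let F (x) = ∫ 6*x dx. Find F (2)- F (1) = 9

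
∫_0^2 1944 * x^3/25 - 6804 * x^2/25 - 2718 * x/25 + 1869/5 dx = 2886/25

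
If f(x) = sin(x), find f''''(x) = sin(x)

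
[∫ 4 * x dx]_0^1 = 2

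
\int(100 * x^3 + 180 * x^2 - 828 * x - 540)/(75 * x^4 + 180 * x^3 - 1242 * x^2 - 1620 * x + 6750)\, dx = log((5*x^2 + 6*x - 45)^2/225 + 1)/3 + C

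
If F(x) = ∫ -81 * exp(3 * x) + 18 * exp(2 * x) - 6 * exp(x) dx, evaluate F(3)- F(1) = -27*exp(9) - 9*exp(2) + 6*E + 21*exp(3) + 9*exp(6)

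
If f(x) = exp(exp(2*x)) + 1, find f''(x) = 4*exp(2*x + exp(2*x)) + 4*exp(4*x + exp(2*x))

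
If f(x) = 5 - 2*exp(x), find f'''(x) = -2*exp(x)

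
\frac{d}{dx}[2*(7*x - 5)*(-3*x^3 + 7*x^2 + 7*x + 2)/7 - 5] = -24*x^3 + 384*x^2/7 + 8*x - 6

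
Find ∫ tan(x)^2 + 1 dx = tan(x) + C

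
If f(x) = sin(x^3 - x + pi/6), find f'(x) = (3*x^2 - 1)*sin(-x^3 + x + pi/3)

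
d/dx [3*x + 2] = 3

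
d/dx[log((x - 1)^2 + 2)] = (2*x - 2)/(x^2 - 2*x + 3)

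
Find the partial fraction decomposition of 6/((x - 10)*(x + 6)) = -3/(8*(x + 6)) + 3/(8*(x - 10))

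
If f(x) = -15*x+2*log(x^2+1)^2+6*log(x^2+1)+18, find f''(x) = (-8*x^2*log(x^2 + 1) + 4*x^2 + 8*log(x^2 + 1) + 12)/(x^4 + 2*x^2 + 1)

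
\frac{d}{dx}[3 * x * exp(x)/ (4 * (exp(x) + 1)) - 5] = (3*x*exp(x) + 3*exp(2*x) + 3*exp(x))/(4*exp(2*x) + 8*exp(x) + 4)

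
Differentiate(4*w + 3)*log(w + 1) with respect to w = (4*w*log(w + 1) + 4*w + 4*log(w + 1) + 3)/(w + 1)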